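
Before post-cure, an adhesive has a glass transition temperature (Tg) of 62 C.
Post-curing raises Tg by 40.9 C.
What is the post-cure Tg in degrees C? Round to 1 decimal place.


Tg_post = Tg_base + delta_Tg
= 62 + 40.9
= 102.9 C

102.9


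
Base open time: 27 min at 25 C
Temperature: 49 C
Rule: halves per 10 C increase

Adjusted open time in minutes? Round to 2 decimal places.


Acceleration = 2^((49-25)/10) = 5.2780
Open time = 27 / 5.2780 = 5.12 min

5.12


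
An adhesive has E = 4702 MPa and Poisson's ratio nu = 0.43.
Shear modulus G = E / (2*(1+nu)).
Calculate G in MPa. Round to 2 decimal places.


G = 4702 / (2*(1+0.43))
= 4702 / 2.86
= 1644.06 MPa

1644.06


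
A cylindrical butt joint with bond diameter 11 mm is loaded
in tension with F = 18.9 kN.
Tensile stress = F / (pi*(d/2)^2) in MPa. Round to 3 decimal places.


Area = pi * (11/2)^2 = 95.0332 mm^2
Stress = 18.9*1000 / 95.0332
= 198.878 MPa

198.878


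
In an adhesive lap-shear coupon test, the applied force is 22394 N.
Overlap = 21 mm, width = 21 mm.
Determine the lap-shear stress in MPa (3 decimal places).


stress = F / (overlap * width)
= 22394 / (21 * 21)
= 50.780 MPa

50.780


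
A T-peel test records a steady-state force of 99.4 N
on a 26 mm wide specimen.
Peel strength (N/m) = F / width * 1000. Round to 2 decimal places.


Peel strength = 99.4 / 26 * 1000
= 3823.08 N/m

3823.08


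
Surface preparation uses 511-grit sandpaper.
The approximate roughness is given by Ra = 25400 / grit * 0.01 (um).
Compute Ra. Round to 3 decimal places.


Ra = 25400 / 511 * 0.01
= 254 / 511
= 0.497 um

0.497


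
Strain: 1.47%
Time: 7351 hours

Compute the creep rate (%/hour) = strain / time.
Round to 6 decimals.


Creep rate = 1.47 / 7351
= 0.000200 %/h

0.000200


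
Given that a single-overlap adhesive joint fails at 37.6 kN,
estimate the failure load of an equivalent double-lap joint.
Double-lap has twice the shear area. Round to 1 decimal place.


Double-lap factor = 2
Expected load = 37.6 * 2 = 75.2 kN

75.2


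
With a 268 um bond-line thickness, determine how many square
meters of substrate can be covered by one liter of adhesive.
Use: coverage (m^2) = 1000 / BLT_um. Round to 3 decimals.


Coverage = 1000 / 268 = 3.731 m^2

3.731


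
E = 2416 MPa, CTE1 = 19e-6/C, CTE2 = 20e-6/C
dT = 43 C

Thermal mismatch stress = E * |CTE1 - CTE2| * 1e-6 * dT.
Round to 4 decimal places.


= 2416 * 1e-6 * 43
= 0.1039 MPa

0.1039


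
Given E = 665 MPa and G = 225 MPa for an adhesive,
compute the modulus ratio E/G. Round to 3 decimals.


E/G ratio = 665 / 225 = 2.956

2.956


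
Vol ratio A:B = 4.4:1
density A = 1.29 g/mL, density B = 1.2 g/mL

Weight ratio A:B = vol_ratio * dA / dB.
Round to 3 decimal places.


Weight ratio = 4.4 * 1.29 / 1.2
= 4.730

4.730


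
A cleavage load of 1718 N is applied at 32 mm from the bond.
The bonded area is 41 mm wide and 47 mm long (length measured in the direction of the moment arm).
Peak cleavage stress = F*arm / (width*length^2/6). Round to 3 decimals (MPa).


Moment = 1718 * 32 = 54976 N*mm
Section modulus = 41 * 2209 / 6 = 90569 / 6 mm^3
Stress = 54976 / (90569 / 6) = 329856 / 90569
= 3.642 MPa

3.642


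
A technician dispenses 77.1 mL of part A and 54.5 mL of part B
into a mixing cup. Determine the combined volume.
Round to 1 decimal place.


Combined volume = 77.1 + 54.5
= 131.6 mL

131.6


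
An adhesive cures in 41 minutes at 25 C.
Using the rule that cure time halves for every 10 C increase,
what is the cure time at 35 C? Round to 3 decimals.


Factor = 2^((35 - 25) / 10) = 2.0000
Cure time = 41 / 2.0000
= 20.500 minutes

20.500


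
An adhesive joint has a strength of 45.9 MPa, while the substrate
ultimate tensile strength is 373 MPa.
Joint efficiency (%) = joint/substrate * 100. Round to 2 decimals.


Efficiency = 45.9 / 373 * 100
= 12.31%

12.31


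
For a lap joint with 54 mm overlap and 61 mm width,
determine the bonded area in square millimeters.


Area = 54 * 61 = 3294 mm^2

3294


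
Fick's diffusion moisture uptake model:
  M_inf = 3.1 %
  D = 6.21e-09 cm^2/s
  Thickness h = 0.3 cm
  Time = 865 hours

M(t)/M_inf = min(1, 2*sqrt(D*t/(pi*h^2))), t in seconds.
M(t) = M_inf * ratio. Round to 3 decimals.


t_sec = 865 * 3600 = 3114000
ratio = 2*sqrt(6.21e-09*3114000/(pi*0.3^2))
= min(1, 0.523045)
= 0.523045
M(t) = 3.1 * 0.523045 = 1.621 %

1.621


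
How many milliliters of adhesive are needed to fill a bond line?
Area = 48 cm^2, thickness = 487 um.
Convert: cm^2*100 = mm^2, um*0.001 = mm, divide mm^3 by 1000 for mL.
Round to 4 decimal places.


= (48 * 100) * (487 * 0.001) / 1000
= 2.3376 mL

2.3376


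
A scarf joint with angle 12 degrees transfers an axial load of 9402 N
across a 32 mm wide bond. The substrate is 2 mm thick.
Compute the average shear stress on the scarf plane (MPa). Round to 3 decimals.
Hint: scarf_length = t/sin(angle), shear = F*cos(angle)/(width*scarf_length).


scarf_length = 2 / sin(12 deg) = 9.6195 mm
cos(12 deg) = 0.978148
shear stress = 9402 * 0.978148 / (32 * 9.6195)
= 29.876 MPa

29.876


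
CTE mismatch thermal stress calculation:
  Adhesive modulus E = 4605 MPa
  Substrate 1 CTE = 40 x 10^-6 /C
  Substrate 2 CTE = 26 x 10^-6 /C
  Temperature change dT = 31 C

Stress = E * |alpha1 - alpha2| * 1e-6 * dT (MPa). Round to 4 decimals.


delta_alpha = |40 - 26| = 14 x 10^-6/C
Stress = 4605 * 14e-6 * 31
= 1.9986 MPa

1.9986


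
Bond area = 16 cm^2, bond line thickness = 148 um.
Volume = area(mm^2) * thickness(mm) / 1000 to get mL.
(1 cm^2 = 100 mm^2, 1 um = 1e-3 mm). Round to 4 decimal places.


area_mm2 = 16 * 100 = 1600
blt_mm = 148 * 1e-3 = 0.148
vol_mm3 = 1600 * 0.148 = 236.8
vol_mL = 236.8 / 1000 = 0.2368 mL

0.2368


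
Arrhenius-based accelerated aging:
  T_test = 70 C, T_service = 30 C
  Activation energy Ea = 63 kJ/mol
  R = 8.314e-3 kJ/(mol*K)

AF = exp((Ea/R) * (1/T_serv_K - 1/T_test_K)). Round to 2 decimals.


T_test_K = 343.15, T_serv_K = 303.15
AF = exp((63/8.314e-3) * (1/303.15 - 1/343.15))
= 18.43

18.43


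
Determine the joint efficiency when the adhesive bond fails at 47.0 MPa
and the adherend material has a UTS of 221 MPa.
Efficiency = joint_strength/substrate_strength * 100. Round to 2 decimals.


Joint efficiency = 47.0 / 221 * 100
= 21.27%

21.27


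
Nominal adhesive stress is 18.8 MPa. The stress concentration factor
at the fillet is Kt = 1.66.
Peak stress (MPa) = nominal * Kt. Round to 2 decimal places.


Peak = 18.8 * 1.66 = 31.21 MPa

31.21


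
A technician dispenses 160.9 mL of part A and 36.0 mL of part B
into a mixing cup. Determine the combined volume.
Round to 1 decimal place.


Combined volume = 160.9 + 36.0
= 196.9 mL

196.9


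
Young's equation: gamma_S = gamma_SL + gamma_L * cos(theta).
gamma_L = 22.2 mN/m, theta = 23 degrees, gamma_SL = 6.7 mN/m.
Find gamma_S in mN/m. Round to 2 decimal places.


cos(23 deg) = 0.920505
gamma_S = 6.7 + 22.2 * 0.920505
= 27.14 mN/m

27.14


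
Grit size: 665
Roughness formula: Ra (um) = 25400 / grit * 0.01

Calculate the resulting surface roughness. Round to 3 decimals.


Ra = 25400 / 665 * 0.01
= 0.382 um

0.382


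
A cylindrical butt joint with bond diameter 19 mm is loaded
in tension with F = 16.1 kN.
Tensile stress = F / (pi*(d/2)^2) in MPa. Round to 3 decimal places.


Area = pi * (19/2)^2 = 283.5287 mm^2
Stress = 16.1*1000 / 283.5287
= 56.784 MPa

56.784


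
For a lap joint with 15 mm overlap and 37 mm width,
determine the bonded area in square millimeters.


Area = 15 * 37 = 555 mm^2

555


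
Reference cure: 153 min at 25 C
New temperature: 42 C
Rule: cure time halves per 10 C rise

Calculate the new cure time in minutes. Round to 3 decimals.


factor = 2^((42-25)/10) = 3.2490
t_new = 153 / 3.2490 = 47.091 min

47.091


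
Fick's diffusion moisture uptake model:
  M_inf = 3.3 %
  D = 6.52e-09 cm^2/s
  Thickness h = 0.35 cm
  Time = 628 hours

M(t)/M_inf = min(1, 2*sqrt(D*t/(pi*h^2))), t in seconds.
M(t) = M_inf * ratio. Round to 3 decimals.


t_sec = 628 * 3600 = 2260800
ratio = 2*sqrt(6.52e-09*2260800/(pi*0.35^2))
= min(1, 0.391419)
= 0.391419
M(t) = 3.3 * 0.391419 = 1.292 %

1.292


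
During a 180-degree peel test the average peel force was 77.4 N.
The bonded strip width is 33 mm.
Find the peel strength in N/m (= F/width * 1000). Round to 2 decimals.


Peel strength = F/width * 1000
= 77.4 / 33 * 1000
= 2345.45 N/m

2345.45


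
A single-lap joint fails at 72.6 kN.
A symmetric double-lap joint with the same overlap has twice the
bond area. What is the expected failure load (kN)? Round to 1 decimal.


Double-lap load = 2 * 72.6 = 145.2 kN

145.2


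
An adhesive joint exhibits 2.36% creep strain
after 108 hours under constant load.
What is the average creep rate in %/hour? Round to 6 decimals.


Creep rate = strain / time
= 2.36 / 108
= 0.021852 %/h

0.021852


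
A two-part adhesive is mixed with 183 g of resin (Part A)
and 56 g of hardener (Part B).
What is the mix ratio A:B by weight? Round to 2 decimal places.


Mix ratio = mass_A / mass_B
= 183 / 56
= 3.27

3.27


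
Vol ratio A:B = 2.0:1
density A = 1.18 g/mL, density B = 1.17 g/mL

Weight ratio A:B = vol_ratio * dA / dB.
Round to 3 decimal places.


Weight ratio = 2.0 * 1.18 / 1.17
= 2.017

2.017


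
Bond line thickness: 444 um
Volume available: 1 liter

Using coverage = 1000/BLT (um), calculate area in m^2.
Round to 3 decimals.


1 L = 1e6 mm^3, thickness = 444 um = 0.444 mm
Area = 1e6 / 0.444 mm^2 = (1e6 / 0.444) / 1e6 m^2 = 1000 / 444 m^2
= 2.252 m^2

2.252


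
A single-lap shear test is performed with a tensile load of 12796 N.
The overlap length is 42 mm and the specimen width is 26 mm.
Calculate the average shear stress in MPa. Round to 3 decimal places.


Shear stress = F / (overlap * width)
= 12796 / (42 * 26)
= 12796 / 1092
= 11.718 MPa

11.718


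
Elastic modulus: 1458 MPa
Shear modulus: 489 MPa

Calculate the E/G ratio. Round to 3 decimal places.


E / G = 1458 / 489 = 2.982

2.982


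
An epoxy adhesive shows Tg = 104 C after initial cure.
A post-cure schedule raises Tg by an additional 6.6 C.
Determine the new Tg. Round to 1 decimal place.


New Tg = 104 + 6.6
= 110.6 C

110.6


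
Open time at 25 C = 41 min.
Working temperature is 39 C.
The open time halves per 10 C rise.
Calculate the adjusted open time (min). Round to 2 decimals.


factor = 2^((39 - 25) / 10) = 2.6390
ot = 41 / 2.6390 = 15.54 min

15.54


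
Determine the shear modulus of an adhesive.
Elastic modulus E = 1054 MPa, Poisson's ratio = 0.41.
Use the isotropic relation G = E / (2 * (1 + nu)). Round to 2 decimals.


G = 1054 / (2*(1+0.41)) = 1054 / 2.82
= 373.76 MPa

373.76


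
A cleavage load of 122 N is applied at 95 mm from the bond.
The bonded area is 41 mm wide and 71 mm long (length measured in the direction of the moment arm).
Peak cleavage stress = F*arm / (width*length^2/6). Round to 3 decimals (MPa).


Moment = 122 * 95 = 11590 N*mm
Section modulus = 41 * 5041 / 6 = 206681 / 6 mm^3
Stress = 11590 / (206681 / 6) = 69540 / 206681
= 0.336 MPa

0.336


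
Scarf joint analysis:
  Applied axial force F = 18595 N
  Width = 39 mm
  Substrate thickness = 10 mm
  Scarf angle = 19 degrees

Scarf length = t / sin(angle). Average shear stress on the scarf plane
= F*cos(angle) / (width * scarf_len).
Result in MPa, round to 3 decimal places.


Scarf length = 10 / sin(19 deg) = 30.7155 mm
cos(19 deg) = 0.945519
Shear = 18595 * 0.945519 / (39 * 30.7155)
= 14.677 MPa

14.677


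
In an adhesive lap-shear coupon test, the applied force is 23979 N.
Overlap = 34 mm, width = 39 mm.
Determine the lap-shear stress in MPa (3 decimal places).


stress = F / (overlap * width)
= 23979 / (34 * 39)
= 18.084 MPa

18.084


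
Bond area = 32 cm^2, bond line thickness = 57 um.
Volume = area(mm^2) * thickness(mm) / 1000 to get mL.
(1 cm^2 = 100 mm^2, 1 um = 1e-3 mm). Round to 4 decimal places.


area_mm2 = 32 * 100 = 3200
blt_mm = 57 * 1e-3 = 0.057
vol_mm3 = 3200 * 0.057 = 182.4
vol_mL = 182.4 / 1000 = 0.1824 mL

0.1824


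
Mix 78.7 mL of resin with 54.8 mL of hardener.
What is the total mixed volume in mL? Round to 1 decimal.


Total = 78.7 + 54.8 = 133.5 mL

133.5


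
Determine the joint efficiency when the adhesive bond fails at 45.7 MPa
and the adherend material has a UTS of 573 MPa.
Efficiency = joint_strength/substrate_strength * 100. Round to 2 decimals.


Joint efficiency = 45.7 / 573 * 100
= 7.98%

7.98


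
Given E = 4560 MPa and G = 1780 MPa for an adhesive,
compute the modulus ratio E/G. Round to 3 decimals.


E/G ratio = 4560 / 1780 = 2.562

2.562


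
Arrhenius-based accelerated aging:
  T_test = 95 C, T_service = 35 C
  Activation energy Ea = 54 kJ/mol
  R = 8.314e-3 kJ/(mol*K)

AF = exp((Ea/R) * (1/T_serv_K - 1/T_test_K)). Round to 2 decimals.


T_test_K = 368.15, T_serv_K = 308.15
AF = exp((54/8.314e-3) * (1/308.15 - 1/368.15))
= 31.04

31.04


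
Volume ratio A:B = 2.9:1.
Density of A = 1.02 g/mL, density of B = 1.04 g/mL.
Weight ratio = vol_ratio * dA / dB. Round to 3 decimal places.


Wt ratio = 2.9 * 1.02 / 1.04
= 2.844

2.844


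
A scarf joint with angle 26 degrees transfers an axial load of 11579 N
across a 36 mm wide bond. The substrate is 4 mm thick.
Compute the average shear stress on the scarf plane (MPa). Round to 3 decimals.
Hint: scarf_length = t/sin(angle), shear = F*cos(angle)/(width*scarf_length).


scarf_length = 4 / sin(26 deg) = 9.1247 mm
cos(26 deg) = 0.898794
shear stress = 11579 * 0.898794 / (36 * 9.1247)
= 31.682 MPa

31.682


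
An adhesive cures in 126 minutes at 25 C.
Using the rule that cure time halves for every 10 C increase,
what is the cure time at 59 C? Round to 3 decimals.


Factor = 2^((59 - 25) / 10) = 10.5561
Cure time = 126 / 10.5561
= 11.936 minutes

11.936


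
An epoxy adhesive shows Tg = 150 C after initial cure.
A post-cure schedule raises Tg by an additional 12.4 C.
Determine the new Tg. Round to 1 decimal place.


New Tg = 150 + 12.4
= 162.4 C

162.4


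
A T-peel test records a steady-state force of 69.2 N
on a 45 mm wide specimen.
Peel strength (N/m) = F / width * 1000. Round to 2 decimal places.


Peel strength = 69.2 / 45 * 1000
= 1537.78 N/m

1537.78


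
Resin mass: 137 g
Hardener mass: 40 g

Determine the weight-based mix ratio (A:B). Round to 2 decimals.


Ratio = 137 / 40 = 3.43

3.43


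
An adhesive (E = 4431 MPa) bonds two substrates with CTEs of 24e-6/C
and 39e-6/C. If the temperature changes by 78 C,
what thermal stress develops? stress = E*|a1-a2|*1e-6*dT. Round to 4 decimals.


Stress = 4431 * |24 - 39| * 1e-6 * 78
= 5.1843 MPa

5.1843


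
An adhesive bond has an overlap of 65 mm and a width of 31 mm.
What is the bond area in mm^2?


Bond area = overlap * width
= 65 * 31
= 2015 mm^2

2015


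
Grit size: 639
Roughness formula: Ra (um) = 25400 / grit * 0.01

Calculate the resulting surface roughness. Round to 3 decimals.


Ra = 25400 / 639 * 0.01
= 0.397 um

0.397


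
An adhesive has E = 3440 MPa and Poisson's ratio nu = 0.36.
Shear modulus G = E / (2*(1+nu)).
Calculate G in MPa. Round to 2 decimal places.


G = 3440 / (2*(1+0.36))
= 3440 / 2.72
= 1264.71 MPa

1264.71


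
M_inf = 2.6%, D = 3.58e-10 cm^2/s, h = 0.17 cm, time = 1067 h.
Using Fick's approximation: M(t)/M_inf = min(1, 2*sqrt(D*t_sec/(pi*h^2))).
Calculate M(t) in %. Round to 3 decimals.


t = 3841200 s
ratio = min(1, 2*sqrt(3.58e-10*3841200/(pi*0.0289)))
= 0.246139
M(t) = 2.6 * 0.246139 = 0.640%

0.640


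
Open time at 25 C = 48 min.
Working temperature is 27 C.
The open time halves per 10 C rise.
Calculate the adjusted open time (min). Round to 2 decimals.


factor = 2^((27 - 25) / 10) = 1.1487
ot = 48 / 1.1487 = 41.79 min

41.79


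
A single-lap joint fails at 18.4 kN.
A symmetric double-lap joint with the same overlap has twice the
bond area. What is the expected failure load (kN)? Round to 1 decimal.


Double-lap load = 2 * 18.4 = 36.8 kN

36.8


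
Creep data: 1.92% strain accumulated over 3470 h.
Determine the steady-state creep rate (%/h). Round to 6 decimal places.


Rate = 1.92 / 3470 = 0.000553 %/h

0.000553


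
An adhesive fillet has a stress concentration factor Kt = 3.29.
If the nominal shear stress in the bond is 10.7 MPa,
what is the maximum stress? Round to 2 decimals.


Max stress = 10.7 * 3.29 = 35.20 MPa

35.20


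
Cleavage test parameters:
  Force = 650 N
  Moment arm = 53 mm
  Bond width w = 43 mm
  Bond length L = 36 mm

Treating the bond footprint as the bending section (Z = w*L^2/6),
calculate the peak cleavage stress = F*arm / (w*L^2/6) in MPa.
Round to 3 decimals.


M = 650 * 53 = 34450 N*mm
Z = 43 * 36^2 / 6 = 55728 / 6 mm^3
sigma = M / Z = 6 * 34450 / 55728 = 206700 / 55728
= 3.709 MPa

3.709


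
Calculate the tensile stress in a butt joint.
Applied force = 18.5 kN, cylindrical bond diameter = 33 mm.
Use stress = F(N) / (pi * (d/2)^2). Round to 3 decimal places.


A = pi * 16.5^2 = 855.2986 mm^2
sigma = 18500.0 / 855.2986 = 21.630 MPa

21.630


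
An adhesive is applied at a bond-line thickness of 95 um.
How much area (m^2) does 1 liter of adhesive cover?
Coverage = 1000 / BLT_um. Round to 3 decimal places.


Coverage = 1000 / 95 = 10.526 m^2

10.526


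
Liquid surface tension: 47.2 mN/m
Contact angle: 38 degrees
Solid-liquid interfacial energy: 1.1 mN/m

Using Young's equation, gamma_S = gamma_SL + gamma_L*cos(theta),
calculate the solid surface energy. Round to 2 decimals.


gamma_S = 1.1 + 47.2 * cos(38)
= 38.29 mN/m

38.29


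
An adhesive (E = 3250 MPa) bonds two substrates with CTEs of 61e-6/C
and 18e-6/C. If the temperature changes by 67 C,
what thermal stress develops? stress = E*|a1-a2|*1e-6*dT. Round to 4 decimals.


Stress = 3250 * |61 - 18| * 1e-6 * 67
= 9.3633 MPa

9.3633


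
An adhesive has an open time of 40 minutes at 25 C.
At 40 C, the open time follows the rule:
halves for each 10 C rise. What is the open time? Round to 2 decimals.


Factor = 2^((40-25)/10) = 2.8284
Open time = 40 / 2.8284 = 14.14 min

14.14


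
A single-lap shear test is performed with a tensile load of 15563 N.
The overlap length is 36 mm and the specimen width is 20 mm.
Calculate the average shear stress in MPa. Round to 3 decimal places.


Shear stress = F / (overlap * width)
= 15563 / (36 * 20)
= 15563 / 720
= 21.615 MPa

21.615


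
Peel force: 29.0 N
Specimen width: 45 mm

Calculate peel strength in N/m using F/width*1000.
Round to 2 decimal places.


Peel strength = 29.0 / 45 * 1000 = 644.44 N/m

644.44


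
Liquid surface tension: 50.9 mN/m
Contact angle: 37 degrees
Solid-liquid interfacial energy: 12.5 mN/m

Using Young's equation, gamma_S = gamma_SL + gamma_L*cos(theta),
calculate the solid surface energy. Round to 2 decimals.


gamma_S = 12.5 + 50.9 * cos(37)
= 53.15 mN/m

53.15


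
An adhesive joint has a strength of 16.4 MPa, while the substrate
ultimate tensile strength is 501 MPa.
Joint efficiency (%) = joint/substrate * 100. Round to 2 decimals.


Efficiency = 16.4 / 501 * 100
= 3.27%

3.27


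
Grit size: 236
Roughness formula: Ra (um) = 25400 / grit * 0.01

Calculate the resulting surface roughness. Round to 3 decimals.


Ra = 25400 / 236 * 0.01
= 1.076 um

1.076


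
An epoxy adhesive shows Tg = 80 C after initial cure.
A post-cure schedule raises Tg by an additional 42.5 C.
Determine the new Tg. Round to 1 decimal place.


New Tg = 80 + 42.5
= 122.5 C

122.5


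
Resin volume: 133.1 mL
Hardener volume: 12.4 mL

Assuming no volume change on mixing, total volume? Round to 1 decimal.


V_total = 133.1 + 12.4 = 145.5 mL

145.5


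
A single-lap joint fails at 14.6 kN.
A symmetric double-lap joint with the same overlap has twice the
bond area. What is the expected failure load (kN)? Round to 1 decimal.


Double-lap load = 2 * 14.6 = 29.2 kN

29.2


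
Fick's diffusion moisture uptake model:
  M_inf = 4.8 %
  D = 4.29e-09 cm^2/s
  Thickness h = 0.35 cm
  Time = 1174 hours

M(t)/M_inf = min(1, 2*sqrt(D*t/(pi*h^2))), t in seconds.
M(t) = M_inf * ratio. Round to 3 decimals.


t_sec = 1174 * 3600 = 4226400
ratio = 2*sqrt(4.29e-09*4226400/(pi*0.35^2))
= min(1, 0.434111)
= 0.434111
M(t) = 4.8 * 0.434111 = 2.084 %

2.084


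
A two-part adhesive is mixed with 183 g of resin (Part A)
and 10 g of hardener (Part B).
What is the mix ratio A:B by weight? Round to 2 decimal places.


Mix ratio = mass_A / mass_B
= 183 / 10
= 18.30

18.30


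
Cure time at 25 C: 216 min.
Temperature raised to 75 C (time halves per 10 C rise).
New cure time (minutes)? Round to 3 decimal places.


Acceleration factor = 2^(50/10) = 32.0000
New time = 216 / 32.0000 = 6.750 min

6.750


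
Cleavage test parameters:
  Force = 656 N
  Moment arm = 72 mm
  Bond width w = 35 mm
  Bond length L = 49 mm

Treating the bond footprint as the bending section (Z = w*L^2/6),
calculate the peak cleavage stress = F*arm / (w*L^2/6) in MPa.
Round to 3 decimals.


M = 656 * 72 = 47232 N*mm
Z = 35 * 49^2 / 6 = 84035 / 6 mm^3
sigma = M / Z = 6 * 47232 / 84035 = 283392 / 84035
= 3.372 MPa

3.372


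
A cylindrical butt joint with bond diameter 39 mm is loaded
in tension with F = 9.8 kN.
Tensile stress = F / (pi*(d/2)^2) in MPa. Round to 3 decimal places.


Area = pi * (39/2)^2 = 1194.5906 mm^2
Stress = 9.8*1000 / 1194.5906
= 8.204 MPa

8.204


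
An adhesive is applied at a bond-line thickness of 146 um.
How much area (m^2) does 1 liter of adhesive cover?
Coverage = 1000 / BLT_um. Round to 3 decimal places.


Coverage = 1000 / 146 = 6.849 m^2

6.849


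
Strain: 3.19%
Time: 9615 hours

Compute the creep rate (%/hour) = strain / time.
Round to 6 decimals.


Creep rate = 3.19 / 9615
= 0.000332 %/h

0.000332


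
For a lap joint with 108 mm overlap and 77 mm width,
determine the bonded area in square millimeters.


Area = 108 * 77 = 8316 mm^2

8316


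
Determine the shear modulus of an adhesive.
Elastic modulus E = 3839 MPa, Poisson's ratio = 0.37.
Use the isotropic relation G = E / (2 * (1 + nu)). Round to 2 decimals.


G = 3839 / (2*(1+0.37)) = 3839 / 2.74
= 1401.09 MPa

1401.09


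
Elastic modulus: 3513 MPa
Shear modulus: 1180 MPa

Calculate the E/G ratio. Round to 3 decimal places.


E / G = 3513 / 1180 = 2.977

2.977


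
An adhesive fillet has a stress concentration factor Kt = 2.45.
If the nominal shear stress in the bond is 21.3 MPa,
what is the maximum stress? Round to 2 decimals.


Max stress = 21.3 * 2.45 = 52.19 MPa

52.19


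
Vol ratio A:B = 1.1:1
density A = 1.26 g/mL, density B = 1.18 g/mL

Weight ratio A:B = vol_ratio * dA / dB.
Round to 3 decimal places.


Weight ratio = 1.1 * 1.26 / 1.18
= 1.175

1.175


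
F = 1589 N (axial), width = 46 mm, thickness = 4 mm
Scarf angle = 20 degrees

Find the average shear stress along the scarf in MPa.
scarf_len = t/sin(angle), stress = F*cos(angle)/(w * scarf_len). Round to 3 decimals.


scarf_len = 4/sin(20 deg) = 11.6952
cos(20 deg) = 0.939693
stress = 1589*0.939693/(46*11.6952) = 2.776 MPa

2.776


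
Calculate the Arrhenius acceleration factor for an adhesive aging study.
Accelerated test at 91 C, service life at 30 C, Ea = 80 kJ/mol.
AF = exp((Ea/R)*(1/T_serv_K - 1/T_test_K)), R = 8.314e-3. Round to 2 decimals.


T_test = 364.15 K, T_serv = 303.15 K
Ea/R = 80 / 0.008314 = 9622.32
AF = exp(9622.32 * (1/303.15 - 1/364.15))
= 203.78

203.78


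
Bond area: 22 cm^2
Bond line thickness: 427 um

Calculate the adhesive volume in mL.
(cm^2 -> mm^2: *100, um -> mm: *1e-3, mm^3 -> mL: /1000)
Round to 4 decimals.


V = 22*100 * 427*1e-3 / 1000
= 0.9394 mL

0.9394


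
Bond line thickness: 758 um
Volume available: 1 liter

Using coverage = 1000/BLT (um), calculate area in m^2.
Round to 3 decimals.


1 L = 1e6 mm^3, thickness = 758 um = 0.758 mm
Area = 1e6 / 0.758 mm^2 = (1e6 / 0.758) / 1e6 m^2 = 1000 / 758 m^2
= 1.319 m^2

1.319


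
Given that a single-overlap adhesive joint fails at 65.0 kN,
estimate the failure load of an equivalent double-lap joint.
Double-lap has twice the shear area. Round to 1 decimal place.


Double-lap factor = 2
Expected load = 65.0 * 2 = 130.0 kN

130.0


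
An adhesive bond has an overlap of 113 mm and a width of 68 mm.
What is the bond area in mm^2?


Bond area = overlap * width
= 113 * 68
= 7684 mm^2

7684


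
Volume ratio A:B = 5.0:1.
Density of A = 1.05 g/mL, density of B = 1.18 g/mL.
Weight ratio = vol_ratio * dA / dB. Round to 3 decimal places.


Wt ratio = 5.0 * 1.05 / 1.18
= 4.449

4.449


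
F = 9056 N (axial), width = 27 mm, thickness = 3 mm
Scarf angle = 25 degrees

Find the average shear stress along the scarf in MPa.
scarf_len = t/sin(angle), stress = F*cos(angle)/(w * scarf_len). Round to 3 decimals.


scarf_len = 3/sin(25 deg) = 7.0986
cos(25 deg) = 0.906308
stress = 9056*0.906308/(27*7.0986) = 42.823 MPa

42.823


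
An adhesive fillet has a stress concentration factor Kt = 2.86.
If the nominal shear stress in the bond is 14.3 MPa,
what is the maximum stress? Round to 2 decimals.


Max stress = 14.3 * 2.86 = 40.90 MPa

40.90


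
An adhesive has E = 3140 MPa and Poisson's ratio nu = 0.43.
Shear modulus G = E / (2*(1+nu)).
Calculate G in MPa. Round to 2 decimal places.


G = 3140 / (2*(1+0.43))
= 3140 / 2.86
= 1097.90 MPa

1097.90


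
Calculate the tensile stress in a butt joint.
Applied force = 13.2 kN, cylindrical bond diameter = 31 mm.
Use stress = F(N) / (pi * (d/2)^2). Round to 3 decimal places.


A = pi * 15.5^2 = 754.7676 mm^2
sigma = 13200.0 / 754.7676 = 17.489 MPa

17.489


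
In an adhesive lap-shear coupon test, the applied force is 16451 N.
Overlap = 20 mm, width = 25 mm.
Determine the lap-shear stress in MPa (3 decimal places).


stress = F / (overlap * width)
= 16451 / (20 * 25)
= 32.902 MPa

32.902


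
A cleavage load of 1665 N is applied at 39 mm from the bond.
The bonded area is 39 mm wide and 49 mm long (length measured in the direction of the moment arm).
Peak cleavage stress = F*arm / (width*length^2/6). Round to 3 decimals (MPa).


Moment = 1665 * 39 = 64935 N*mm
Section modulus = 39 * 2401 / 6 = 93639 / 6 mm^3
Stress = 64935 / (93639 / 6) = 389610 / 93639
= 4.161 MPa

4.161


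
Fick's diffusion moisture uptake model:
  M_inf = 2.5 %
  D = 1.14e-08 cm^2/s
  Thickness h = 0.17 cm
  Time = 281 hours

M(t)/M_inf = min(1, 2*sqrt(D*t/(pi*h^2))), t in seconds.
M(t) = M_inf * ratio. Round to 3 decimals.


t_sec = 281 * 3600 = 1011600
ratio = 2*sqrt(1.14e-08*1011600/(pi*0.17^2))
= min(1, 0.712792)
= 0.712792
M(t) = 2.5 * 0.712792 = 1.782 %

1.782


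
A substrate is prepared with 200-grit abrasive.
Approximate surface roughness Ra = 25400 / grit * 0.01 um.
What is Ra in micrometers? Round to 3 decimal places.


Ra = 25400 / 200 * 0.01 = 1.270 um

1.270


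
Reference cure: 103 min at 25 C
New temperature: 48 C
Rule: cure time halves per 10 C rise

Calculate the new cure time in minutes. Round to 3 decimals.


factor = 2^((48-25)/10) = 4.9246
t_new = 103 / 4.9246 = 20.915 min

20.915


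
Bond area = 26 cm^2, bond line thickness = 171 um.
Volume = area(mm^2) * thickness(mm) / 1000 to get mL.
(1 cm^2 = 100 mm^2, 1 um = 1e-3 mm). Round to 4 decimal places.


area_mm2 = 26 * 100 = 2600
blt_mm = 171 * 1e-3 = 0.171
vol_mm3 = 2600 * 0.171 = 444.6
vol_mL = 444.6 / 1000 = 0.4446 mL

0.4446


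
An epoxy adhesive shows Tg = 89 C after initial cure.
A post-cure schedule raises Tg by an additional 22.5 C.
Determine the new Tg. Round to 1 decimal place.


New Tg = 89 + 22.5
= 111.5 C

111.5


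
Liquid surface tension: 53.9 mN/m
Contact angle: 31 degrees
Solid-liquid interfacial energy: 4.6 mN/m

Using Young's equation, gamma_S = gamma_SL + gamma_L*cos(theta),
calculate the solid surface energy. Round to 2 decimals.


gamma_S = 4.6 + 53.9 * cos(31)
= 50.80 mN/m

50.80


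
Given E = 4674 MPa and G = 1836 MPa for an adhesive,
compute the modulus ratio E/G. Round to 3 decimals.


E/G ratio = 4674 / 1836 = 2.546

2.546


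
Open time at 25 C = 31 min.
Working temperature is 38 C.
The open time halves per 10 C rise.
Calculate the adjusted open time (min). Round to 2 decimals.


factor = 2^((38 - 25) / 10) = 2.4623
ot = 31 / 2.4623 = 12.59 min

12.59


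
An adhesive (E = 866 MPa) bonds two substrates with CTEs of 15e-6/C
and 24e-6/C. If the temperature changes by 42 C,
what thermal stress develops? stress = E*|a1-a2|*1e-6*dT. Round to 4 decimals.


Stress = 866 * |15 - 24| * 1e-6 * 42
= 0.3273 MPa

0.3273


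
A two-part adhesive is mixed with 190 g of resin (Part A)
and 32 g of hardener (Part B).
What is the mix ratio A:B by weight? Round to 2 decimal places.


Mix ratio = mass_A / mass_B
= 190 / 32
= 5.94

5.94


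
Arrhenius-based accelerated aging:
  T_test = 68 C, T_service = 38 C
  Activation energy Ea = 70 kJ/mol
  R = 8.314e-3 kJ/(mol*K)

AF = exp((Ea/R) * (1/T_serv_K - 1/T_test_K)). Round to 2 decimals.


T_test_K = 341.15, T_serv_K = 311.15
AF = exp((70/8.314e-3) * (1/311.15 - 1/341.15))
= 10.80

10.80


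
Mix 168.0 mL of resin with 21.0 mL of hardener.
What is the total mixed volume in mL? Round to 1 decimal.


Total = 168.0 + 21.0 = 189.0 mL

189.0


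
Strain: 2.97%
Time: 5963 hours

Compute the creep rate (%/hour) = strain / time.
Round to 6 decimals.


Creep rate = 2.97 / 5963
= 0.000498 %/h

0.000498


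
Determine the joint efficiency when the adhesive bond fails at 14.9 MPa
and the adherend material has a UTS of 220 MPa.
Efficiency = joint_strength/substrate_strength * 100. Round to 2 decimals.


Joint efficiency = 14.9 / 220 * 100
= 6.77%

6.77


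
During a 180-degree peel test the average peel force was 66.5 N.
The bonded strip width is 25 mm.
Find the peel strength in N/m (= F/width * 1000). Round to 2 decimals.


Peel strength = F/width * 1000
= 66.5 / 25 * 1000
= 2660.00 N/m

2660.00


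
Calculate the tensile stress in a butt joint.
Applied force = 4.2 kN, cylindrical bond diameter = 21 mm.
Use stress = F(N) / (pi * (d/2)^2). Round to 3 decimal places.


A = pi * 10.5^2 = 346.3606 mm^2
sigma = 4200.0 / 346.3606 = 12.126 MPa

12.126


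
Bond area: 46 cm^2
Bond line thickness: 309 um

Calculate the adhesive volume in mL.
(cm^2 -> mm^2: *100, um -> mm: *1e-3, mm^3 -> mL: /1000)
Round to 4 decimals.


V = 46*100 * 309*1e-3 / 1000
= 1.4214 mL

1.4214


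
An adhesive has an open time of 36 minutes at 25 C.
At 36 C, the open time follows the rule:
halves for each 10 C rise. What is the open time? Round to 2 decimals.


Factor = 2^((36-25)/10) = 2.1435
Open time = 36 / 2.1435 = 16.79 min

16.79


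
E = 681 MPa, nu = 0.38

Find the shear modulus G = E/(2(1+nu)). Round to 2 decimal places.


G = 681 / (2 * 1.38)
= 246.74 MPa

246.74


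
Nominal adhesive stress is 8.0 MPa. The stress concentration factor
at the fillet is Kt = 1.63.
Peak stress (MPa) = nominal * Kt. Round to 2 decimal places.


Peak = 8.0 * 1.63 = 13.04 MPa

13.04


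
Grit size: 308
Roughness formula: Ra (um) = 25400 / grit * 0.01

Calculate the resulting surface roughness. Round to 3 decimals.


Ra = 25400 / 308 * 0.01
= 0.825 um

0.825


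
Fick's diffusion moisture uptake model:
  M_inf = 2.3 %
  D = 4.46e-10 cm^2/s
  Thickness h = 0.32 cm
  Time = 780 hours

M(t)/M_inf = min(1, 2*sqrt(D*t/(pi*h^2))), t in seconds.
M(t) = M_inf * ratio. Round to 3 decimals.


t_sec = 780 * 3600 = 2808000
ratio = 2*sqrt(4.46e-10*2808000/(pi*0.32^2))
= min(1, 0.124787)
= 0.124787
M(t) = 2.3 * 0.124787 = 0.287 %

0.287


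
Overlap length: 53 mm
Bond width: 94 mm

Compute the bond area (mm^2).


Bond area = 53 * 94 = 4982 mm^2

4982


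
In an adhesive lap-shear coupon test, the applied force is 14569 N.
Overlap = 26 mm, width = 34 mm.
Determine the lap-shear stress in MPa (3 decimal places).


stress = F / (overlap * width)
= 14569 / (26 * 34)
= 16.481 MPa

16.481


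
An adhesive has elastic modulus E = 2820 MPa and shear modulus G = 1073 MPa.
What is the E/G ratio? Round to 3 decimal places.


E/G = 2820 / 1073 = 2.628

2.628


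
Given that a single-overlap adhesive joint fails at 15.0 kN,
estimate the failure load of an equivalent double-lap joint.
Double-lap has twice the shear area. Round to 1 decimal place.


Double-lap factor = 2
Expected load = 15.0 * 2 = 30.0 kN

30.0


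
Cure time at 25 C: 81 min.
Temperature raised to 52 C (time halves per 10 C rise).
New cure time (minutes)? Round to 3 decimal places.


Acceleration factor = 2^(27/10) = 6.4980
New time = 81 / 6.4980 = 12.465 min

12.465


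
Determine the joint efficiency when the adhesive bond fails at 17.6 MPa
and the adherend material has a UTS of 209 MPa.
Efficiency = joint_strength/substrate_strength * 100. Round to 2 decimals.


Joint efficiency = 17.6 / 209 * 100
= 8.42%

8.42


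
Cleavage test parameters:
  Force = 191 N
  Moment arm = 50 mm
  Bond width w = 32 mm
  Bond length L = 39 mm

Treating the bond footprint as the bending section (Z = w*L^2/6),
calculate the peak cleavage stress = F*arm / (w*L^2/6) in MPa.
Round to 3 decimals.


M = 191 * 50 = 9550 N*mm
Z = 32 * 39^2 / 6 = 48672 / 6 mm^3
sigma = M / Z = 6 * 9550 / 48672 = 57300 / 48672
= 1.177 MPa

1.177


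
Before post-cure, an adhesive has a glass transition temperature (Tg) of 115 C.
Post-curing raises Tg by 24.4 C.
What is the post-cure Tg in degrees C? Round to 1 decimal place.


Tg_post = Tg_base + delta_Tg
= 115 + 24.4
= 139.4 C

139.4


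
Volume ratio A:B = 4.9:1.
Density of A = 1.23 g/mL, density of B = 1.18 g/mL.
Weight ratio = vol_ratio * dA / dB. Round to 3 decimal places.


Wt ratio = 4.9 * 1.23 / 1.18
= 5.108

5.108


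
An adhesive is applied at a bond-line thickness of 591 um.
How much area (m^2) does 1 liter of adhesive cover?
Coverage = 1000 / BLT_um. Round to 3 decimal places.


Coverage = 1000 / 591 = 1.692 m^2

1.692


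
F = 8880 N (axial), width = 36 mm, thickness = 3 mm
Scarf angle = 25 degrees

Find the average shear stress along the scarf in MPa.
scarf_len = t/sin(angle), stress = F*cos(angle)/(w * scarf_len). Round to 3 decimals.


scarf_len = 3/sin(25 deg) = 7.0986
cos(25 deg) = 0.906308
stress = 8880*0.906308/(36*7.0986) = 31.493 MPa

31.493


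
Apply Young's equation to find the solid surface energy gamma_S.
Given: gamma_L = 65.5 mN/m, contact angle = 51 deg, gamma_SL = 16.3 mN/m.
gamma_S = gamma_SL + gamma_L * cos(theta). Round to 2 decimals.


theta_rad = 51 * pi/180 = 0.890118
gamma_S = 16.3 + 65.5 * cos(0.890118)
= 57.52 mN/m

57.52


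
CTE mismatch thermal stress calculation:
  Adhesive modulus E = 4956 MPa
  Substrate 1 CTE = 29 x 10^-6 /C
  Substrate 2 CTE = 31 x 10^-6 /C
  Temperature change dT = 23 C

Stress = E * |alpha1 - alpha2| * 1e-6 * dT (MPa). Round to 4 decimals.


delta_alpha = |29 - 31| = 2 x 10^-6/C
Stress = 4956 * 2e-6 * 23
= 0.2280 MPa

0.2280


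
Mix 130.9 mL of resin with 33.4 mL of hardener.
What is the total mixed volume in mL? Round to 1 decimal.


Total = 130.9 + 33.4 = 164.3 mL

164.3


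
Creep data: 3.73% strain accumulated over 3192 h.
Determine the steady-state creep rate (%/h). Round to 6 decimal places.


Rate = 3.73 / 3192 = 0.001169 %/h

0.001169


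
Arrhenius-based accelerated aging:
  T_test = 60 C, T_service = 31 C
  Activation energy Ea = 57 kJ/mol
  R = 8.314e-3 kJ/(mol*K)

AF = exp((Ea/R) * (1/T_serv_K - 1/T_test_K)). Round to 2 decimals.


T_test_K = 333.15, T_serv_K = 304.15
AF = exp((57/8.314e-3) * (1/304.15 - 1/333.15))
= 7.11

7.11


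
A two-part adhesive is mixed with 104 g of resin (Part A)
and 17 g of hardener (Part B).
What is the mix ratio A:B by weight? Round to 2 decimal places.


Mix ratio = mass_A / mass_B
= 104 / 17
= 6.12

6.12


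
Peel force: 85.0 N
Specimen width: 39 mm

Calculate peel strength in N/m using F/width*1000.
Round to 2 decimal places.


Peel strength = 85.0 / 39 * 1000 = 2179.49 N/m

2179.49


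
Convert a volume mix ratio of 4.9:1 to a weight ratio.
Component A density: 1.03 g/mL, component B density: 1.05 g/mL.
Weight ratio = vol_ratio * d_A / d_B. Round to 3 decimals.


= 4.9 * 1.03 / 1.05 = 4.807

4.807


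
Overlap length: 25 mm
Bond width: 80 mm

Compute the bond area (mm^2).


Bond area = 25 * 80 = 2000 mm^2

2000


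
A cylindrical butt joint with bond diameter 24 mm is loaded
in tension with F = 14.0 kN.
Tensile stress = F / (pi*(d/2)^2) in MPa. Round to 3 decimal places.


Area = pi * (24/2)^2 = 452.3893 mm^2
Stress = 14.0*1000 / 452.3893
= 30.947 MPa

30.947


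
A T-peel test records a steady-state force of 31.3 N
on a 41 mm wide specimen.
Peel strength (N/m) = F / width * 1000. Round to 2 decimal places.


Peel strength = 31.3 / 41 * 1000
= 763.41 N/m

763.41


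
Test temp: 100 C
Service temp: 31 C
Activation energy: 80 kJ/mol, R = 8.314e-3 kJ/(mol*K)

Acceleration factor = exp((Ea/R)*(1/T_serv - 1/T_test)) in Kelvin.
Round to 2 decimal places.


AF = exp((80/0.008314)*(1/304.15 - 1/373.15))
= 347.24

347.24


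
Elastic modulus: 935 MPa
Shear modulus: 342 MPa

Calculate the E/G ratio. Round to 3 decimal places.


E / G = 935 / 342 = 2.734

2.734


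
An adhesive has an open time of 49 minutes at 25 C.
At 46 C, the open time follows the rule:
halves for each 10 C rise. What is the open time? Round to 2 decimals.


Factor = 2^((46-25)/10) = 4.2871
Open time = 49 / 4.2871 = 11.43 min

11.43


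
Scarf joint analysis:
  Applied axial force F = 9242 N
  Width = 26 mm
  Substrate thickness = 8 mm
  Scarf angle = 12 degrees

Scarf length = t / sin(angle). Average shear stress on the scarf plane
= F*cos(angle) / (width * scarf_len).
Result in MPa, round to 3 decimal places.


Scarf length = 8 / sin(12 deg) = 38.4779 mm
cos(12 deg) = 0.978148
Shear = 9242 * 0.978148 / (26 * 38.4779)
= 9.036 MPa

9.036


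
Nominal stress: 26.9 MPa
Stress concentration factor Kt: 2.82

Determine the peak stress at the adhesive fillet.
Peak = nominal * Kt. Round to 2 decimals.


Peak stress = 26.9 * 2.82
= 75.86 MPa

75.86


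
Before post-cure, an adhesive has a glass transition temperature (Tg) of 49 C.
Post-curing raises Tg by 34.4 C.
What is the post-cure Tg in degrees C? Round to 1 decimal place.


Tg_post = Tg_base + delta_Tg
= 49 + 34.4
= 83.4 C

83.4


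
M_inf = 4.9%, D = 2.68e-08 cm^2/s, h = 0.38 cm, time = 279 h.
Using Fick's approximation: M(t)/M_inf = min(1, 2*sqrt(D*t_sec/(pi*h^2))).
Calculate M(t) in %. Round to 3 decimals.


t = 1004400 s
ratio = min(1, 2*sqrt(2.68e-08*1004400/(pi*0.1444)))
= 0.487183
M(t) = 4.9 * 0.487183 = 2.387%

2.387


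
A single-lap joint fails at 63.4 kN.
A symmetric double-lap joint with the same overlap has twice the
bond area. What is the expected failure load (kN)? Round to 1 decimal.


Double-lap load = 2 * 63.4 = 126.8 kN

126.8


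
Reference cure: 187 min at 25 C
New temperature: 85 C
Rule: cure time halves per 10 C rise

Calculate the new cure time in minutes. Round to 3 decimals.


factor = 2^((85-25)/10) = 64.0000
t_new = 187 / 64.0000 = 2.922 min

2.922


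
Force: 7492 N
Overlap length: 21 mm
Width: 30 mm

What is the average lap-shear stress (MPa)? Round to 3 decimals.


Average shear stress = F / (overlap * width)
= 7492 / (21 * 30)
= 11.892 MPa

11.892


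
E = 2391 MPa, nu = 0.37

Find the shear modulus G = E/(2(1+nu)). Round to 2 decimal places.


G = 2391 / (2 * 1.37)
= 872.63 MPa

872.63


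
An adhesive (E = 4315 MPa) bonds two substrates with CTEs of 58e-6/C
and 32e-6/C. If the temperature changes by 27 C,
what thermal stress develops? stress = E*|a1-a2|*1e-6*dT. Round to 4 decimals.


Stress = 4315 * |58 - 32| * 1e-6 * 27
= 3.0291 MPa

3.0291
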